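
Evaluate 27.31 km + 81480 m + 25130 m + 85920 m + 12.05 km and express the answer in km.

231.89 km

In km:
  27.31 km → 27.31
  81480 m = 81480 × 10^-3 km = 81.48
  25130 m = 25130 × 10^-3 km = 25.13
  85920 m = 85920 × 10^-3 km = 85.92
  12.05 km → 12.05
Sum: 27.31 + 81.48 + 25.13 + 85.92 + 12.05 = 231.89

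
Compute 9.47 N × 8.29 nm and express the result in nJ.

9.47 × 8.29 × 10^-9 = 78.5063 × 10^-9 J

78.5063 nJ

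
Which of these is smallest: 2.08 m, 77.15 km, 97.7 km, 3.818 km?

2.08 m

2.08 m = 2.08 m
77.15 km = 77150 m
97.7 km = 97700 m
3.818 km = 3818 m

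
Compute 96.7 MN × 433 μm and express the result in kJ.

41.8711 kJ

96.7 × 10^6 × 433 × 10^-6 = 41871.1 J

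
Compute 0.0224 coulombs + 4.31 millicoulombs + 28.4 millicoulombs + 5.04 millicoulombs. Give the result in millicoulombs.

60.15 millicoulombs

In millicoulombs:
  0.0224 coulombs = 0.0224e3 millicoulombs = 22.4
  4.31 millicoulombs → 4.31
  28.4 millicoulombs → 28.4
  5.04 millicoulombs → 5.04
Sum: 22.4 + 4.31 + 28.4 + 5.04 = 60.15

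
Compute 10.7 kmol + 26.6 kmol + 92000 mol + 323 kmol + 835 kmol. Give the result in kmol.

In kmol:
  10.7 kmol → 10.7
  26.6 kmol → 26.6
  92000 mol = 92000e-3 kmol = 92
  323 kmol → 323
  835 kmol → 835
Sum: 10.7 + 26.6 + 92 + 323 + 835 = 1287.3

1287.3 kmol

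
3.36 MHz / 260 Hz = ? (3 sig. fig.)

12900

(3.36 × 10⁶) / (260) = 0.01292 × 10⁶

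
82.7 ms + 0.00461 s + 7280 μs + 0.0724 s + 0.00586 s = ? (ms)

In ms:
  82.7 ms → 82.7
  0.00461 s = 0.00461e3 ms = 4.61
  7280 μs = 7280e-3 ms = 7.28
  0.0724 s = 0.0724e3 ms = 72.4
  0.00586 s = 0.00586e3 ms = 5.86
Sum: 82.7 + 4.61 + 7.28 + 72.4 + 5.86 = 172.85

172.85 ms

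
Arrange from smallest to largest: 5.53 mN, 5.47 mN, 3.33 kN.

5.47 mN < 5.53 mN < 3.33 kN

5.53 mN = 0.00553 N
5.47 mN = 0.00547 N
3.33 kN = 3330 N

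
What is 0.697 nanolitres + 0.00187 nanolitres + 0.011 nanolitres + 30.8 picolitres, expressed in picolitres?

740.67 picolitres

In picolitres:
  0.697 nanolitres = 0.697 × 10^3 picolitres = 697
  0.00187 nanolitres = 0.00187 × 10^3 picolitres = 1.87
  0.011 nanolitres = 0.011 × 10^3 picolitres = 11
  30.8 picolitres → 30.8
Sum: 697 + 1.87 + 11 + 30.8 = 740.67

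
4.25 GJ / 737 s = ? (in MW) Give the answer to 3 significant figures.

5.77 MW

(4.25 × 10^9) / (737) = 0.0057666 × 10^9 W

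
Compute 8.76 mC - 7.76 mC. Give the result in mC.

In mC:
  8.76 mC → 8.76
  7.76 mC → 7.76
Difference: 8.76 - 7.76 = 1

1 mC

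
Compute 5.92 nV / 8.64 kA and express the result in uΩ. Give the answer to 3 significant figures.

0.000000685 uΩ

(5.92 × 10⁻⁹) / (8.64 × 10³) = 0.68519 × 10⁻¹² Ω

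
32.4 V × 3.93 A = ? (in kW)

32.4 × 3.93 = 127.332 W

0.127332 kW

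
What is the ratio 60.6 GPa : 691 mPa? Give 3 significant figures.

(60.6e9) / (691e-3) = 0.0877e12

87700000000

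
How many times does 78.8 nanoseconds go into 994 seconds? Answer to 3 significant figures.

(994) / (78.8e-9) = 12.61e9

12600000000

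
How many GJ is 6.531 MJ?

mega = 10^6, giga = 10^9; factor is 10^-3.
6.531 × 10^-3 = 0.006531

0.006531 GJ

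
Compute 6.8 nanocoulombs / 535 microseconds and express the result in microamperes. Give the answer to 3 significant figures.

(6.8e-9) / (535e-6) = 0.01271e-3 A

12.7 microamperes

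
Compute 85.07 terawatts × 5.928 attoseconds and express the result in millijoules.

0.50429496 millijoules

85.07 × 10¹² × 5.928 × 10⁻¹⁸ = 504.29496 × 10⁻⁶ J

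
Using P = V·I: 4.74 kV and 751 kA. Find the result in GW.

4.74 × 10^3 × 751 × 10^3 = 3559.74 × 10^6 W

3.55974 GW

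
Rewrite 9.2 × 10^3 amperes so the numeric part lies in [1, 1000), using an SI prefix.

= 9.2 × 10^3 amperes; 10^3 is kilo.

9.2 kiloamperes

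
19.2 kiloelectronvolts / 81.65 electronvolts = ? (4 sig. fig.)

(19.2 × 10³) / (81.65) = 0.23515 × 10³

235.2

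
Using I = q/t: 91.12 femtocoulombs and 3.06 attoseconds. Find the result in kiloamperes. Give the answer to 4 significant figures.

(91.12e-15) / (3.06e-18) = 29.7778e3 A

29.78 kiloamperes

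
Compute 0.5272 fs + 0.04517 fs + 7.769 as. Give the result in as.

580.139 as

In as:
  0.5272 fs = 0.5272 × 10³ as = 527.2
  0.04517 fs = 0.04517 × 10³ as = 45.17
  7.769 as → 7.769
Sum: 527.2 + 45.17 + 7.769 = 580.139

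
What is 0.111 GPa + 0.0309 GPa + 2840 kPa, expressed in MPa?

144.74 MPa

In MPa:
  0.111 GPa = 0.111 × 10³ MPa = 111
  0.0309 GPa = 0.0309 × 10³ MPa = 30.9
  2840 kPa = 2840 × 10⁻³ MPa = 2.84
Sum: 111 + 30.9 + 2.84 = 144.74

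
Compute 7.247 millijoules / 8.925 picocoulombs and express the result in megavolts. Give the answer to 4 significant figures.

812.0 megavolts

(7.247e-3) / (8.925e-12) = 0.811989e9 V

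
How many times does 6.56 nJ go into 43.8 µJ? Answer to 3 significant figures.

6680

(43.8e-6) / (6.56e-9) = 6.677e3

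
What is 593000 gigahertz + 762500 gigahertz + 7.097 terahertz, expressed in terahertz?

In terahertz:
  593000 gigahertz = 593000 × 10⁻³ terahertz = 593
  762500 gigahertz = 762500 × 10⁻³ terahertz = 762.5
  7.097 terahertz → 7.097
Sum: 593 + 762.5 + 7.097 = 1362.597

1362.597 terahertz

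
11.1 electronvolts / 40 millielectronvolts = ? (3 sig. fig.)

278

(11.1) / (40 × 10⁻³) = 0.2775 × 10³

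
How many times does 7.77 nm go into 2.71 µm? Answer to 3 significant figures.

349

(2.71e-6) / (7.77e-9) = 0.3488e3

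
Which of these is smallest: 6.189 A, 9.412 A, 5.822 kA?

6.189 A = 6.189 A
9.412 A = 9.412 A
5.822 kA = 5822 A

6.189 A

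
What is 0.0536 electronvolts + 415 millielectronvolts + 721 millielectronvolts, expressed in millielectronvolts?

1189.6 millielectronvolts

In millielectronvolts:
  0.0536 electronvolts = 0.0536 × 10³ millielectronvolts = 53.6
  415 millielectronvolts → 415
  721 millielectronvolts → 721
Sum: 53.6 + 415 + 721 = 1189.6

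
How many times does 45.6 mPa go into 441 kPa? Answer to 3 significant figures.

(441 × 10^3) / (45.6 × 10^-3) = 9.671 × 10^6

9670000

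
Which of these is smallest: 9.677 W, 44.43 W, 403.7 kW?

9.677 W = 9.677 W
44.43 W = 44.43 W
403.7 kW = 403700 W

9.677 W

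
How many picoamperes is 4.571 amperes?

(no prefix) = 10^0, pico = 10^-12; factor is 10^12.
4.571 × 10^12 = 4571000000000

4571000000000 picoamperes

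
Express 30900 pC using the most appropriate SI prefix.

30.9 nC

= 30.9 × 10^-9 C; 10^-9 is nano.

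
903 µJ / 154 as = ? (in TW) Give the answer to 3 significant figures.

(903 × 10^-6) / (154 × 10^-18) = 5.8636 × 10^12 W

5.86 TW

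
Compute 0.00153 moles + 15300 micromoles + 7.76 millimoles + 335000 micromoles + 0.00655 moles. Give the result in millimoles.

366.14 millimoles

In millimoles:
  0.00153 moles = 0.00153 × 10³ millimoles = 1.53
  15300 micromoles = 15300 × 10⁻³ millimoles = 15.3
  7.76 millimoles → 7.76
  335000 micromoles = 335000 × 10⁻³ millimoles = 335
  0.00655 moles = 0.00655 × 10³ millimoles = 6.55
Sum: 1.53 + 15.3 + 7.76 + 335 + 6.55 = 366.14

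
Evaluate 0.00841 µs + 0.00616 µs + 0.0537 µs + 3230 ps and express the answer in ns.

In ns:
  0.00841 µs = 0.00841 × 10³ ns = 8.41
  0.00616 µs = 0.00616 × 10³ ns = 6.16
  0.0537 µs = 0.0537 × 10³ ns = 53.7
  3230 ps = 3230 × 10⁻³ ns = 3.23
Sum: 8.41 + 6.16 + 53.7 + 3.23 = 71.5

71.5 ns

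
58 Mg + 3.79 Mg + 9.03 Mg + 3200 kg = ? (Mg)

74.02 Mg

In Mg:
  58 Mg → 58
  3.79 Mg → 3.79
  9.03 Mg → 9.03
  3200 kg = 3200 × 10^-3 Mg = 3.2
Sum: 58 + 3.79 + 9.03 + 3.2 = 74.02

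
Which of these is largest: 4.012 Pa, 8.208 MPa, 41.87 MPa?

41.87 MPa

4.012 Pa = 4.012 Pa
8.208 MPa = 8208000 Pa
41.87 MPa = 41870000 Pa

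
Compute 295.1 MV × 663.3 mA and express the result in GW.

295.1e6 × 663.3e-3 = 195739.83e3 W

0.19573983 GW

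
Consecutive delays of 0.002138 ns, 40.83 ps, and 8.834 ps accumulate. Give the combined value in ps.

In ps:
  0.002138 ns = 0.002138 × 10^3 ps = 2.138
  40.83 ps → 40.83
  8.834 ps → 8.834
Sum: 2.138 + 40.83 + 8.834 = 51.802

51.802 ps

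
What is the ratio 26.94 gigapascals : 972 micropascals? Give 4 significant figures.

(26.94e9) / (972e-6) = 0.027716e15

27720000000000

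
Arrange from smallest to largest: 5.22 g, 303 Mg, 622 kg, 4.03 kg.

5.22 g = 5.22 g
303 Mg = 303000000 g
622 kg = 622000 g
4.03 kg = 4030 g

5.22 g < 4.03 kg < 622 kg < 303 Mg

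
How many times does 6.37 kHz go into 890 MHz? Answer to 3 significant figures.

140000

(890 × 10^6) / (6.37 × 10^3) = 139.7 × 10^3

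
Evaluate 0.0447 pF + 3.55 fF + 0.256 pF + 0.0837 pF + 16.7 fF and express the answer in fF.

In fF:
  0.0447 pF = 0.0447 × 10^3 fF = 44.7
  3.55 fF → 3.55
  0.256 pF = 0.256 × 10^3 fF = 256
  0.0837 pF = 0.0837 × 10^3 fF = 83.7
  16.7 fF → 16.7
Sum: 44.7 + 3.55 + 256 + 83.7 + 16.7 = 404.65

404.65 fF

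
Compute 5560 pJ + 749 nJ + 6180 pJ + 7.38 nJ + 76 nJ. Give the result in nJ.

In nJ:
  5560 pJ = 5560e-3 nJ = 5.56
  749 nJ → 749
  6180 pJ = 6180e-3 nJ = 6.18
  7.38 nJ → 7.38
  76 nJ → 76
Sum: 5.56 + 749 + 6.18 + 7.38 + 76 = 844.12

844.12 nJ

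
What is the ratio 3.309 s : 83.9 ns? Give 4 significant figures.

39440000

(3.309) / (83.9e-9) = 0.03944e9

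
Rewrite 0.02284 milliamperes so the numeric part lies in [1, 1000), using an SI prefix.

= 22.84e-6 amperes; 1e-6 is micro.

22.84 microamperes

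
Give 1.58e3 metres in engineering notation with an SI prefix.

= 1.58e3 metres; 1e3 is kilo.

1.58 kilometres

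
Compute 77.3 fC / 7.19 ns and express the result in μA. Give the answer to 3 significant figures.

10.8 μA

(77.3e-15) / (7.19e-9) = 10.751e-6 A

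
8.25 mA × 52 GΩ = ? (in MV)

8.25e-3 × 52e9 = 429e6 V

429 MV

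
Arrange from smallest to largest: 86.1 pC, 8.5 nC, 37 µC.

86.1 pC = 0.0000000000861 C
8.5 nC = 0.0000000085 C
37 µC = 0.000037 C

86.1 pC < 8.5 nC < 37 µC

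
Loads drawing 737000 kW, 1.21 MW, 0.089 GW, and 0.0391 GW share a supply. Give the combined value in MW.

In MW:
  737000 kW = 737000 × 10^-3 MW = 737
  1.21 MW → 1.21
  0.089 GW = 0.089 × 10^3 MW = 89
  0.0391 GW = 0.0391 × 10^3 MW = 39.1
Sum: 737 + 1.21 + 89 + 39.1 = 866.31

866.31 MW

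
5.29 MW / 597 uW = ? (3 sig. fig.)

8860000000

(5.29 × 10^6) / (597 × 10^-6) = 0.008861 × 10^12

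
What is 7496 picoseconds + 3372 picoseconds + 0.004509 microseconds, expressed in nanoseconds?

15.377 nanoseconds

In nanoseconds:
  7496 picoseconds = 7496 × 10^-3 nanoseconds = 7.496
  3372 picoseconds = 3372 × 10^-3 nanoseconds = 3.372
  0.004509 microseconds = 0.004509 × 10^3 nanoseconds = 4.509
Sum: 7.496 + 3.372 + 4.509 = 15.377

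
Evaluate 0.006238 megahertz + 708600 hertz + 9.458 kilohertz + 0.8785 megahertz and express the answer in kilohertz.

In kilohertz:
  0.006238 megahertz = 0.006238e3 kilohertz = 6.238
  708600 hertz = 708600e-3 kilohertz = 708.6
  9.458 kilohertz → 9.458
  0.8785 megahertz = 0.8785e3 kilohertz = 878.5
Sum: 6.238 + 708.6 + 9.458 + 878.5 = 1602.796

1602.796 kilohertz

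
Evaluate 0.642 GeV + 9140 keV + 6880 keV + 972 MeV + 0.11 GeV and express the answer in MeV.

1740.02 MeV

In MeV:
  0.642 GeV = 0.642 × 10³ MeV = 642
  9140 keV = 9140 × 10⁻³ MeV = 9.14
  6880 keV = 6880 × 10⁻³ MeV = 6.88
  972 MeV → 972
  0.11 GeV = 0.11 × 10³ MeV = 110
Sum: 642 + 9.14 + 6.88 + 972 + 110 = 1740.02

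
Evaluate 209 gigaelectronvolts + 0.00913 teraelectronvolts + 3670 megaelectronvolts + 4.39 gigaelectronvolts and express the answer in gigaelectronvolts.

In gigaelectronvolts:
  209 gigaelectronvolts → 209
  0.00913 teraelectronvolts = 0.00913 × 10³ gigaelectronvolts = 9.13
  3670 megaelectronvolts = 3670 × 10⁻³ gigaelectronvolts = 3.67
  4.39 gigaelectronvolts → 4.39
Sum: 209 + 9.13 + 3.67 + 4.39 = 226.19

226.19 gigaelectronvolts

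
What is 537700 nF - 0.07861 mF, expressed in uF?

In uF:
  537700 nF = 537700 × 10^-3 uF = 537.7
  0.07861 mF = 0.07861 × 10^3 uF = 78.61
Difference: 537.7 - 78.61 = 459.09

459.09 uF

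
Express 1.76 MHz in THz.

0.00000176 THz

mega = 10^6, tera = 10^12; factor is 10^-6.
1.76 × 10^-6 = 0.00000176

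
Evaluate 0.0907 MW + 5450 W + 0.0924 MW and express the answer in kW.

188.55 kW

In kW:
  0.0907 MW = 0.0907 × 10^3 kW = 90.7
  5450 W = 5450 × 10^-3 kW = 5.45
  0.0924 MW = 0.0924 × 10^3 kW = 92.4
Sum: 90.7 + 5.45 + 92.4 = 188.55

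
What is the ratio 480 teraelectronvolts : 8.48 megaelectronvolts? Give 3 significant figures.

(480e12) / (8.48e6) = 56.6e6

56600000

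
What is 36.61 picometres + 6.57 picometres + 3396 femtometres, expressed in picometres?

In picometres:
  36.61 picometres → 36.61
  6.57 picometres → 6.57
  3396 femtometres = 3396 × 10⁻³ picometres = 3.396
Sum: 36.61 + 6.57 + 3.396 = 46.576

46.576 picometres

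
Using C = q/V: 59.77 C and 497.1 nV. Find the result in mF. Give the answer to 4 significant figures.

120200000000 mF

(59.77) / (497.1 × 10^-9) = 0.120237 × 10^9 F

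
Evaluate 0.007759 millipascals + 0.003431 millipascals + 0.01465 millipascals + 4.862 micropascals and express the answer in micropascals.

In micropascals:
  0.007759 millipascals = 0.007759 × 10^3 micropascals = 7.759
  0.003431 millipascals = 0.003431 × 10^3 micropascals = 3.431
  0.01465 millipascals = 0.01465 × 10^3 micropascals = 14.65
  4.862 micropascals → 4.862
Sum: 7.759 + 3.431 + 14.65 + 4.862 = 30.702

30.702 micropascals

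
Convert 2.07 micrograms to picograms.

micro = 10⁻⁶, pico = 10⁻¹²; factor is 10⁶.
2.07 × 10⁶ = 2070000

2070000 picograms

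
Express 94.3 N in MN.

0.0000943 MN

(no prefix) = 10⁰, mega = 10⁶; factor is 10⁻⁶.
94.3 × 10⁻⁶ = 0.0000943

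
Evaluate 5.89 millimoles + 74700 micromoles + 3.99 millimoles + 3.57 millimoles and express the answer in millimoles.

88.15 millimoles

In millimoles:
  5.89 millimoles → 5.89
  74700 micromoles = 74700 × 10^-3 millimoles = 74.7
  3.99 millimoles → 3.99
  3.57 millimoles → 3.57
Sum: 5.89 + 74.7 + 3.99 + 3.57 = 88.15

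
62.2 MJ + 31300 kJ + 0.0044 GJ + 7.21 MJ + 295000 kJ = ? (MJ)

400.11 MJ

In MJ:
  62.2 MJ → 62.2
  31300 kJ = 31300 × 10^-3 MJ = 31.3
  0.0044 GJ = 0.0044 × 10^3 MJ = 4.4
  7.21 MJ → 7.21
  295000 kJ = 295000 × 10^-3 MJ = 295
Sum: 62.2 + 31.3 + 4.4 + 7.21 + 295 = 400.11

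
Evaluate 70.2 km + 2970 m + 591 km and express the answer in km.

664.17 km

In km:
  70.2 km → 70.2
  2970 m = 2970 × 10⁻³ km = 2.97
  591 km → 591
Sum: 70.2 + 2.97 + 591 = 664.17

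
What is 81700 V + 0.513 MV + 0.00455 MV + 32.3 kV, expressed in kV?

In kV:
  81700 V = 81700 × 10^-3 kV = 81.7
  0.513 MV = 0.513 × 10^3 kV = 513
  0.00455 MV = 0.00455 × 10^3 kV = 4.55
  32.3 kV → 32.3
Sum: 81.7 + 513 + 4.55 + 32.3 = 631.55

631.55 kV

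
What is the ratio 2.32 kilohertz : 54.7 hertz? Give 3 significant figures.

(2.32 × 10^3) / (54.7) = 0.04241 × 10^3

42.4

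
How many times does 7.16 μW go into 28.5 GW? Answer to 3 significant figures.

(28.5e9) / (7.16e-6) = 3.98e15

3980000000000000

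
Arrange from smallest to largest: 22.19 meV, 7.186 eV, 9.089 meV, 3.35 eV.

9.089 meV < 22.19 meV < 3.35 eV < 7.186 eV

22.19 meV = 0.02219 eV
7.186 eV = 7.186 eV
9.089 meV = 0.009089 eV
3.35 eV = 3.35 eV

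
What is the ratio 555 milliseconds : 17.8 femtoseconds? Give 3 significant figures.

31200000000000

(555 × 10⁻³) / (17.8 × 10⁻¹⁵) = 31.18 × 10¹²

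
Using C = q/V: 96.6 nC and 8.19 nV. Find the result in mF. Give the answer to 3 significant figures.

(96.6 × 10^-9) / (8.19 × 10^-9) = 11.795 F

11800 mF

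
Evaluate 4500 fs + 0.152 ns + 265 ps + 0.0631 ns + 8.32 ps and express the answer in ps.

492.92 ps

In ps:
  4500 fs = 4500e-3 ps = 4.5
  0.152 ns = 0.152e3 ps = 152
  265 ps → 265
  0.0631 ns = 0.0631e3 ps = 63.1
  8.32 ps → 8.32
Sum: 4.5 + 152 + 265 + 63.1 + 8.32 = 492.92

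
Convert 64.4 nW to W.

nano = 10^-9, (no prefix) = 10^0; factor is 10^-9.
64.4 × 10^-9 = 0.0000000644

0.0000000644 W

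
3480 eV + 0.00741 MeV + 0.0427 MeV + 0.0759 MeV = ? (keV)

In keV:
  3480 eV = 3480 × 10^-3 keV = 3.48
  0.00741 MeV = 0.00741 × 10^3 keV = 7.41
  0.0427 MeV = 0.0427 × 10^3 keV = 42.7
  0.0759 MeV = 0.0759 × 10^3 keV = 75.9
Sum: 3.48 + 7.41 + 42.7 + 75.9 = 129.49

129.49 keV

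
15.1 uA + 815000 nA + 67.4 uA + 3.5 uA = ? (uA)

901 uA

In uA:
  15.1 uA → 15.1
  815000 nA = 815000 × 10⁻³ uA = 815
  67.4 uA → 67.4
  3.5 uA → 3.5
Sum: 15.1 + 815 + 67.4 + 3.5 = 901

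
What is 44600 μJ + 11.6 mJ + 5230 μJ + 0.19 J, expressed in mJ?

251.43 mJ

In mJ:
  44600 μJ = 44600 × 10^-3 mJ = 44.6
  11.6 mJ → 11.6
  5230 μJ = 5230 × 10^-3 mJ = 5.23
  0.19 J = 0.19 × 10^3 mJ = 190
Sum: 44.6 + 11.6 + 5.23 + 190 = 251.43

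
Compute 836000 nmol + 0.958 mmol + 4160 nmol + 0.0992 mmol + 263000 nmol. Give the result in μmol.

2160.36 μmol

In μmol:
  836000 nmol = 836000 × 10⁻³ μmol = 836
  0.958 mmol = 0.958 × 10³ μmol = 958
  4160 nmol = 4160 × 10⁻³ μmol = 4.16
  0.0992 mmol = 0.0992 × 10³ μmol = 99.2
  263000 nmol = 263000 × 10⁻³ μmol = 263
Sum: 836 + 958 + 4.16 + 99.2 + 263 = 2160.36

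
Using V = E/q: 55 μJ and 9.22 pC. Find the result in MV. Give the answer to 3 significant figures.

5.97 MV

(55 × 10^-6) / (9.22 × 10^-12) = 5.9653 × 10^6 V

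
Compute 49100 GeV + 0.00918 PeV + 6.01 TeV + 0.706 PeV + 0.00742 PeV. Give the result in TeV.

In TeV:
  49100 GeV = 49100 × 10^-3 TeV = 49.1
  0.00918 PeV = 0.00918 × 10^3 TeV = 9.18
  6.01 TeV → 6.01
  0.706 PeV = 0.706 × 10^3 TeV = 706
  0.00742 PeV = 0.00742 × 10^3 TeV = 7.42
Sum: 49.1 + 9.18 + 6.01 + 706 + 7.42 = 777.71

777.71 TeV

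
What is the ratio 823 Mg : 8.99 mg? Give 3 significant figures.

91500000000

(823 × 10^6) / (8.99 × 10^-3) = 91.55 × 10^9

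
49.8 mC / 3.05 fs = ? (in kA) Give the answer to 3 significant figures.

16300000000 kA

(49.8 × 10^-3) / (3.05 × 10^-15) = 16.328 × 10^12 A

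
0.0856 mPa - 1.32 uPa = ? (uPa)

In uPa:
  0.0856 mPa = 0.0856 × 10^3 uPa = 85.6
  1.32 uPa → 1.32
Difference: 85.6 - 1.32 = 84.28

84.28 uPa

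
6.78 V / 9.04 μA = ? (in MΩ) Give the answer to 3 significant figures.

0.750 MΩ

(6.78) / (9.04 × 10⁻⁶) = 0.75 × 10⁶ Ω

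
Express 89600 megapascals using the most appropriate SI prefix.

89.6 gigapascals

= 89.6e9 pascals; 1e9 is giga.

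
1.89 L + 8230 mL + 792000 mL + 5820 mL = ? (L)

In L:
  1.89 L → 1.89
  8230 mL = 8230e-3 L = 8.23
  792000 mL = 792000e-3 L = 792
  5820 mL = 5820e-3 L = 5.82
Sum: 1.89 + 8.23 + 792 + 5.82 = 807.94

807.94 L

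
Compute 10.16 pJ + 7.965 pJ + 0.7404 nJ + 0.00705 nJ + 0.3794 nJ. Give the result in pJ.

In pJ:
  10.16 pJ → 10.16
  7.965 pJ → 7.965
  0.7404 nJ = 0.7404e3 pJ = 740.4
  0.00705 nJ = 0.00705e3 pJ = 7.05
  0.3794 nJ = 0.3794e3 pJ = 379.4
Sum: 10.16 + 7.965 + 740.4 + 7.05 + 379.4 = 1144.975

1144.975 pJ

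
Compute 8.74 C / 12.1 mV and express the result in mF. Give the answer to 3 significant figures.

(8.74) / (12.1e-3) = 0.72231e3 F

722000 mF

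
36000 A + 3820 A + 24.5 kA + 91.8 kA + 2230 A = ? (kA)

158.35 kA

In kA:
  36000 A = 36000 × 10^-3 kA = 36
  3820 A = 3820 × 10^-3 kA = 3.82
  24.5 kA → 24.5
  91.8 kA → 91.8
  2230 A = 2230 × 10^-3 kA = 2.23
Sum: 36 + 3.82 + 24.5 + 91.8 + 2.23 = 158.35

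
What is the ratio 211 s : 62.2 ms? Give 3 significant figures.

(211) / (62.2e-3) = 3.392e3

3390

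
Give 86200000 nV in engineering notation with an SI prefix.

86.2 mV

= 86.2 × 10^-3 V; 10^-3 is milli.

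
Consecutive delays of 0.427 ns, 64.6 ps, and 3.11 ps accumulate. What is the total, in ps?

In ps:
  0.427 ns = 0.427e3 ps = 427
  64.6 ps → 64.6
  3.11 ps → 3.11
Sum: 427 + 64.6 + 3.11 = 494.71

494.71 ps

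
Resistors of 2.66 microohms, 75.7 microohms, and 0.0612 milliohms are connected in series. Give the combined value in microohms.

In microohms:
  2.66 microohms → 2.66
  75.7 microohms → 75.7
  0.0612 milliohms = 0.0612e3 microohms = 61.2
Sum: 2.66 + 75.7 + 61.2 = 139.56

139.56 microohms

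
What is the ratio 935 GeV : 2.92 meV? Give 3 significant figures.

(935 × 10^9) / (2.92 × 10^-3) = 320.2 × 10^12

320000000000000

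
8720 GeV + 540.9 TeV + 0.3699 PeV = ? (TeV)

In TeV:
  8720 GeV = 8720 × 10⁻³ TeV = 8.72
  540.9 TeV → 540.9
  0.3699 PeV = 0.3699 × 10³ TeV = 369.9
Sum: 8.72 + 540.9 + 369.9 = 919.52

919.52 TeV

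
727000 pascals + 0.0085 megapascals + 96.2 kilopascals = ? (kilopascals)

In kilopascals:
  727000 pascals = 727000 × 10^-3 kilopascals = 727
  0.0085 megapascals = 0.0085 × 10^3 kilopascals = 8.5
  96.2 kilopascals → 96.2
Sum: 727 + 8.5 + 96.2 = 831.7

831.7 kilopascals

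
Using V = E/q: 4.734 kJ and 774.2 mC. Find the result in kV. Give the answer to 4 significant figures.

6.115 kV

(4.734e3) / (774.2e-3) = 0.0061147e6 V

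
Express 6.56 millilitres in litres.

milli = 1e-3, (no prefix) = 1e0; factor is 1e-3.
6.56 × 1e-3 = 0.00656

0.00656 litres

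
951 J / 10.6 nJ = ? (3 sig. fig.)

(951) / (10.6 × 10⁻⁹) = 89.72 × 10⁹

89700000000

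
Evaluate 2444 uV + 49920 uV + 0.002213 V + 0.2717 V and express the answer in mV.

326.277 mV

In mV:
  2444 uV = 2444 × 10⁻³ mV = 2.444
  49920 uV = 49920 × 10⁻³ mV = 49.92
  0.002213 V = 0.002213 × 10³ mV = 2.213
  0.2717 V = 0.2717 × 10³ mV = 271.7
Sum: 2.444 + 49.92 + 2.213 + 271.7 = 326.277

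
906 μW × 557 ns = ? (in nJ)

0.504642 nJ

906e-6 × 557e-9 = 504642e-15 J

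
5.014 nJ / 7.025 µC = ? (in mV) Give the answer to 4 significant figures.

(5.014 × 10^-9) / (7.025 × 10^-6) = 0.713737 × 10^-3 V

0.7137 mV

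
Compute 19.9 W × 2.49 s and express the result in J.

19.9 × 2.49 = 49.551 J

49.551 J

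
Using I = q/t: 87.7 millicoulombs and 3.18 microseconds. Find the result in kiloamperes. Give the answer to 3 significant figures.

(87.7e-3) / (3.18e-6) = 27.579e3 A

27.6 kiloamperes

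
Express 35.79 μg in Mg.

0.00000000003579 Mg

micro = 10^-6, mega = 10^6; factor is 10^-12.
35.79 × 10^-12 = 0.00000000003579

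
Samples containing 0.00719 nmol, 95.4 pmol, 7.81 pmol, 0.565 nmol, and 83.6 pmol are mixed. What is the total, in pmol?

In pmol:
  0.00719 nmol = 0.00719 × 10³ pmol = 7.19
  95.4 pmol → 95.4
  7.81 pmol → 7.81
  0.565 nmol = 0.565 × 10³ pmol = 565
  83.6 pmol → 83.6
Sum: 7.19 + 95.4 + 7.81 + 565 + 83.6 = 759

759 pmol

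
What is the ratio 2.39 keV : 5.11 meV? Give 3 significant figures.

468000

(2.39 × 10^3) / (5.11 × 10^-3) = 0.4677 × 10^6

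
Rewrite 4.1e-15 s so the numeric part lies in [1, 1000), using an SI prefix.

= 4.1e-15 s; 1e-15 is femto.

4.1 fs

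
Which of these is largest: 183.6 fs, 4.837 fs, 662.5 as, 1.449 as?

183.6 fs

183.6 fs = 0.0000000000001836 s
4.837 fs = 0.000000000000004837 s
662.5 as = 0.0000000000000006625 s
1.449 as = 0.000000000000000001449 s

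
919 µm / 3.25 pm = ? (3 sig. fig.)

283000000

(919e-6) / (3.25e-12) = 282.8e6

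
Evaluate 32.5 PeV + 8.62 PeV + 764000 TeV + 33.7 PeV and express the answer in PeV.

In PeV:
  32.5 PeV → 32.5
  8.62 PeV → 8.62
  764000 TeV = 764000e-3 PeV = 764
  33.7 PeV → 33.7
Sum: 32.5 + 8.62 + 764 + 33.7 = 838.82

838.82 PeV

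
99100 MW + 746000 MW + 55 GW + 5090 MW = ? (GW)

In GW:
  99100 MW = 99100 × 10^-3 GW = 99.1
  746000 MW = 746000 × 10^-3 GW = 746
  55 GW → 55
  5090 MW = 5090 × 10^-3 GW = 5.09
Sum: 99.1 + 746 + 55 + 5.09 = 905.19

905.19 GW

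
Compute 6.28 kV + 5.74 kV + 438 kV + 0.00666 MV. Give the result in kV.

456.68 kV

In kV:
  6.28 kV → 6.28
  5.74 kV → 5.74
  438 kV → 438
  0.00666 MV = 0.00666e3 kV = 6.66
Sum: 6.28 + 5.74 + 438 + 6.66 = 456.68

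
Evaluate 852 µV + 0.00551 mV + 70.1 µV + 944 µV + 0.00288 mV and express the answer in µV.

1874.49 µV

In µV:
  852 µV → 852
  0.00551 mV = 0.00551 × 10^3 µV = 5.51
  70.1 µV → 70.1
  944 µV → 944
  0.00288 mV = 0.00288 × 10^3 µV = 2.88
Sum: 852 + 5.51 + 70.1 + 944 + 2.88 = 1874.49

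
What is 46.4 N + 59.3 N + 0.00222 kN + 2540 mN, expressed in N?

In N:
  46.4 N → 46.4
  59.3 N → 59.3
  0.00222 kN = 0.00222 × 10³ N = 2.22
  2540 mN = 2540 × 10⁻³ N = 2.54
Sum: 46.4 + 59.3 + 2.22 + 2.54 = 110.46

110.46 N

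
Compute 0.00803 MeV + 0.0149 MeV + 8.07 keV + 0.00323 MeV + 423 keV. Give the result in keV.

457.23 keV

In keV:
  0.00803 MeV = 0.00803 × 10³ keV = 8.03
  0.0149 MeV = 0.0149 × 10³ keV = 14.9
  8.07 keV → 8.07
  0.00323 MeV = 0.00323 × 10³ keV = 3.23
  423 keV → 423
Sum: 8.03 + 14.9 + 8.07 + 3.23 + 423 = 457.23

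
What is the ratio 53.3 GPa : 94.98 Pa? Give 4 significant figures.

561200000

(53.3 × 10^9) / (94.98) = 0.56117 × 10^9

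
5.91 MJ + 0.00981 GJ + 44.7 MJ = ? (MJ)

In MJ:
  5.91 MJ → 5.91
  0.00981 GJ = 0.00981e3 MJ = 9.81
  44.7 MJ → 44.7
Sum: 5.91 + 9.81 + 44.7 = 60.42

60.42 MJ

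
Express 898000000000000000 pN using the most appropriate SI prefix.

898 kN

= 898e3 N; 1e3 is kilo.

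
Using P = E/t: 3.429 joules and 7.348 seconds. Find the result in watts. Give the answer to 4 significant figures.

(3.429) / (7.348) = 0.466658 W

0.4667 watts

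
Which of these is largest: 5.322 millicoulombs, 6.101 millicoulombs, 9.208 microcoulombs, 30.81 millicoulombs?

30.81 millicoulombs

5.322 millicoulombs = 0.005322 coulombs
6.101 millicoulombs = 0.006101 coulombs
9.208 microcoulombs = 0.000009208 coulombs
30.81 millicoulombs = 0.03081 coulombs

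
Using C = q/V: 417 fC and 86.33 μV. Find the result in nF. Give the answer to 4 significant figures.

(417 × 10⁻¹⁵) / (86.33 × 10⁻⁶) = 4.8303 × 10⁻⁹ F

4.830 nF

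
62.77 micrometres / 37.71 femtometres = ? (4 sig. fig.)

1665000000

(62.77 × 10^-6) / (37.71 × 10^-15) = 1.6645 × 10^9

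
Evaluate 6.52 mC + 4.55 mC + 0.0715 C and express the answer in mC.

In mC:
  6.52 mC → 6.52
  4.55 mC → 4.55
  0.0715 C = 0.0715 × 10³ mC = 71.5
Sum: 6.52 + 4.55 + 71.5 = 82.57

82.57 mC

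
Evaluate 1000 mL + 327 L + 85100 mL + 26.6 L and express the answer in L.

439.7 L

In L:
  1000 mL = 1000 × 10⁻³ L = 1
  327 L → 327
  85100 mL = 85100 × 10⁻³ L = 85.1
  26.6 L → 26.6
Sum: 1 + 327 + 85.1 + 26.6 = 439.7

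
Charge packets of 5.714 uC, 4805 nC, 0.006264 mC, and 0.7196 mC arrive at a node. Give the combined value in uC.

736.383 uC

In uC:
  5.714 uC → 5.714
  4805 nC = 4805e-3 uC = 4.805
  0.006264 mC = 0.006264e3 uC = 6.264
  0.7196 mC = 0.7196e3 uC = 719.6
Sum: 5.714 + 4.805 + 6.264 + 719.6 = 736.383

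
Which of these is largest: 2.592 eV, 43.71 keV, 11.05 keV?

43.71 keV

2.592 eV = 2.592 eV
43.71 keV = 43710 eV
11.05 keV = 11050 eV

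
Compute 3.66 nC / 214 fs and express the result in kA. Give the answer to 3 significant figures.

17.1 kA

(3.66 × 10⁻⁹) / (214 × 10⁻¹⁵) = 0.017103 × 10⁶ A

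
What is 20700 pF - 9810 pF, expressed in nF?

10.89 nF

In nF:
  20700 pF = 20700 × 10⁻³ nF = 20.7
  9810 pF = 9810 × 10⁻³ nF = 9.81
Difference: 20.7 - 9.81 = 10.89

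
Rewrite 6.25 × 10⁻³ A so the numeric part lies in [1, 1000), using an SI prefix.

= 6.25 × 10⁻³ A; 10⁻³ is milli.

6.25 mA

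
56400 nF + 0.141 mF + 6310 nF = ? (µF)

In µF:
  56400 nF = 56400 × 10⁻³ µF = 56.4
  0.141 mF = 0.141 × 10³ µF = 141
  6310 nF = 6310 × 10⁻³ µF = 6.31
Sum: 56.4 + 141 + 6.31 = 203.71

203.71 µF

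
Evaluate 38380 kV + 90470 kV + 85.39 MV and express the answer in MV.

214.24 MV

In MV:
  38380 kV = 38380e-3 MV = 38.38
  90470 kV = 90470e-3 MV = 90.47
  85.39 MV → 85.39
Sum: 38.38 + 90.47 + 85.39 = 214.24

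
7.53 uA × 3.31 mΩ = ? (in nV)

24.9243 nV

7.53 × 10^-6 × 3.31 × 10^-3 = 24.9243 × 10^-9 V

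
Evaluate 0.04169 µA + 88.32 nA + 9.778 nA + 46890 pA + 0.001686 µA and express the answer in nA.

188.364 nA

In nA:
  0.04169 µA = 0.04169 × 10^3 nA = 41.69
  88.32 nA → 88.32
  9.778 nA → 9.778
  46890 pA = 46890 × 10^-3 nA = 46.89
  0.001686 µA = 0.001686 × 10^3 nA = 1.686
Sum: 41.69 + 88.32 + 9.778 + 46.89 + 1.686 = 188.364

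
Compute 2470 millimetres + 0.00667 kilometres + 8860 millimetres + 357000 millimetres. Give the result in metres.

375 metres

In metres:
  2470 millimetres = 2470e-3 metres = 2.47
  0.00667 kilometres = 0.00667e3 metres = 6.67
  8860 millimetres = 8860e-3 metres = 8.86
  357000 millimetres = 357000e-3 metres = 357
Sum: 2.47 + 6.67 + 8.86 + 357 = 375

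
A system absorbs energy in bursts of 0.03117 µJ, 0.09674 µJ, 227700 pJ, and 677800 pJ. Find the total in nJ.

In nJ:
  0.03117 µJ = 0.03117e3 nJ = 31.17
  0.09674 µJ = 0.09674e3 nJ = 96.74
  227700 pJ = 227700e-3 nJ = 227.7
  677800 pJ = 677800e-3 nJ = 677.8
Sum: 31.17 + 96.74 + 227.7 + 677.8 = 1033.41

1033.41 nJ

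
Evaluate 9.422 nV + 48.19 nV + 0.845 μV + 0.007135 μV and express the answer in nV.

909.747 nV

In nV:
  9.422 nV → 9.422
  48.19 nV → 48.19
  0.845 μV = 0.845 × 10^3 nV = 845
  0.007135 μV = 0.007135 × 10^3 nV = 7.135
Sum: 9.422 + 48.19 + 845 + 7.135 = 909.747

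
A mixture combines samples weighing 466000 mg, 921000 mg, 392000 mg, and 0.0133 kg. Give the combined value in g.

In g:
  466000 mg = 466000 × 10⁻³ g = 466
  921000 mg = 921000 × 10⁻³ g = 921
  392000 mg = 392000 × 10⁻³ g = 392
  0.0133 kg = 0.0133 × 10³ g = 13.3
Sum: 466 + 921 + 392 + 13.3 = 1792.3

1792.3 g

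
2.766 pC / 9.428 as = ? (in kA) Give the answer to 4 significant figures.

293.4 kA

(2.766e-12) / (9.428e-18) = 0.293381e6 A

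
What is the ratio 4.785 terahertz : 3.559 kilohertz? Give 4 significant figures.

1344000000

(4.785 × 10^12) / (3.559 × 10^3) = 1.3445 × 10^9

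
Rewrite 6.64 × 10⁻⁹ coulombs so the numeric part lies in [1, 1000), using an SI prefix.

6.64 nanocoulombs

= 6.64 × 10⁻⁹ coulombs; 10⁻⁹ is nano.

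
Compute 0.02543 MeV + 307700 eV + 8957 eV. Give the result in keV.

342.087 keV

In keV:
  0.02543 MeV = 0.02543e3 keV = 25.43
  307700 eV = 307700e-3 keV = 307.7
  8957 eV = 8957e-3 keV = 8.957
Sum: 25.43 + 307.7 + 8.957 = 342.087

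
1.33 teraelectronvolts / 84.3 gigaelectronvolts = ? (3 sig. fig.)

(1.33 × 10¹²) / (84.3 × 10⁹) = 0.01578 × 10³

15.8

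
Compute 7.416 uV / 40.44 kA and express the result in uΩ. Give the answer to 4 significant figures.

0.0001834 uΩ

(7.416 × 10^-6) / (40.44 × 10^3) = 0.183383 × 10^-9 Ω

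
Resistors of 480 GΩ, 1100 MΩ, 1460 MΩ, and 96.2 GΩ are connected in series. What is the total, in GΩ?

578.76 GΩ

In GΩ:
  480 GΩ → 480
  1100 MΩ = 1100 × 10^-3 GΩ = 1.1
  1460 MΩ = 1460 × 10^-3 GΩ = 1.46
  96.2 GΩ → 96.2
Sum: 480 + 1.1 + 1.46 + 96.2 = 578.76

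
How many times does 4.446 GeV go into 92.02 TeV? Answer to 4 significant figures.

20700

(92.02 × 10¹²) / (4.446 × 10⁹) = 20.697 × 10³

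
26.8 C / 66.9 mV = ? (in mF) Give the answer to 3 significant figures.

(26.8) / (66.9 × 10^-3) = 0.4006 × 10^3 F

401000 mF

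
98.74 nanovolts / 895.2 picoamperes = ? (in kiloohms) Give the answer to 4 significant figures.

(98.74 × 10^-9) / (895.2 × 10^-12) = 0.110299 × 10^3 Ω

0.1103 kiloohms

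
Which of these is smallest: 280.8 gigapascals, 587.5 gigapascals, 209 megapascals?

280.8 gigapascals = 280800000000 pascals
587.5 gigapascals = 587500000000 pascals
209 megapascals = 209000000 pascals

209 megapascals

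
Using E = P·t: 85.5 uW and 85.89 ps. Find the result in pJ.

0.007343595 pJ

85.5 × 10^-6 × 85.89 × 10^-12 = 7343.595 × 10^-18 J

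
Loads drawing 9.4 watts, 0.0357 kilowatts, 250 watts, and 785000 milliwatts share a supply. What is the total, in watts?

In watts:
  9.4 watts → 9.4
  0.0357 kilowatts = 0.0357e3 watts = 35.7
  250 watts → 250
  785000 milliwatts = 785000e-3 watts = 785
Sum: 9.4 + 35.7 + 250 + 785 = 1080.1

1080.1 watts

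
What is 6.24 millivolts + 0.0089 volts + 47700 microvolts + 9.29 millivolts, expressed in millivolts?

In millivolts:
  6.24 millivolts → 6.24
  0.0089 volts = 0.0089 × 10³ millivolts = 8.9
  47700 microvolts = 47700 × 10⁻³ millivolts = 47.7
  9.29 millivolts → 9.29
Sum: 6.24 + 8.9 + 47.7 + 9.29 = 72.13

72.13 millivolts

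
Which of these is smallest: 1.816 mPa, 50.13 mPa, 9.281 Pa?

1.816 mPa

1.816 mPa = 0.001816 Pa
50.13 mPa = 0.05013 Pa
9.281 Pa = 9.281 Pa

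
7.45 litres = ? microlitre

(no prefix) = 10⁰, micro = 10⁻⁶; factor is 10⁶.
7.45 × 10⁶ = 7450000

7450000 microlitres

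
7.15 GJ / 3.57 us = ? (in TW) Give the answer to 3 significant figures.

(7.15 × 10^9) / (3.57 × 10^-6) = 2.0028 × 10^15 W

2000 TW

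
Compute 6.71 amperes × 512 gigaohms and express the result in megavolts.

6.71 × 512 × 10^9 = 3435.52 × 10^9 V

3435520 megavolts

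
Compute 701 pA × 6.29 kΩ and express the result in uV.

701e-12 × 6.29e3 = 4409.29e-9 V

4.40929 uV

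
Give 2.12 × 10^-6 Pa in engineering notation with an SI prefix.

= 2.12 × 10^-6 Pa; 10^-6 is micro.

2.12 µPa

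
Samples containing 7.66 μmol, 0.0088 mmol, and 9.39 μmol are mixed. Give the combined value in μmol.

25.85 μmol

In μmol:
  7.66 μmol → 7.66
  0.0088 mmol = 0.0088e3 μmol = 8.8
  9.39 μmol → 9.39
Sum: 7.66 + 8.8 + 9.39 = 25.85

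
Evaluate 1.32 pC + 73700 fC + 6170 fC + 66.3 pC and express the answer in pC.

In pC:
  1.32 pC → 1.32
  73700 fC = 73700e-3 pC = 73.7
  6170 fC = 6170e-3 pC = 6.17
  66.3 pC → 66.3
Sum: 1.32 + 73.7 + 6.17 + 66.3 = 147.49

147.49 pC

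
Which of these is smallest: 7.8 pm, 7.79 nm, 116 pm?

7.8 pm = 0.0000000000078 m
7.79 nm = 0.00000000779 m
116 pm = 0.000000000116 m

7.8 pm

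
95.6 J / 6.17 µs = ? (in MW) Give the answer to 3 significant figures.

(95.6) / (6.17e-6) = 15.494e6 W

15.5 MW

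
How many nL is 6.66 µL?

6660 nL

micro = 1e-6, nano = 1e-9; factor is 1e3.
6.66 × 1e3 = 6660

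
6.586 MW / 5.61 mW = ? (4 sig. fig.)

(6.586e6) / (5.61e-3) = 1.174e9

1174000000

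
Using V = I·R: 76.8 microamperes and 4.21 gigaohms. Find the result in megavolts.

76.8 × 10^-6 × 4.21 × 10^9 = 323.328 × 10^3 V

0.323328 megavolts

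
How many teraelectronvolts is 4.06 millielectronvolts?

0.00000000000000406 teraelectronvolts

milli = 10^-3, tera = 10^12; factor is 10^-15.
4.06 × 10^-15 = 0.00000000000000406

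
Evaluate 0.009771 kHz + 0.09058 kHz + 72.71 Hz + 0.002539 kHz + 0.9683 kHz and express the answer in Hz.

In Hz:
  0.009771 kHz = 0.009771e3 Hz = 9.771
  0.09058 kHz = 0.09058e3 Hz = 90.58
  72.71 Hz → 72.71
  0.002539 kHz = 0.002539e3 Hz = 2.539
  0.9683 kHz = 0.9683e3 Hz = 968.3
Sum: 9.771 + 90.58 + 72.71 + 2.539 + 968.3 = 1143.9

1143.9 Hz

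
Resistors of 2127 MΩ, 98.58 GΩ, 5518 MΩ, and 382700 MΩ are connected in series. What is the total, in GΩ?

488.925 GΩ

In GΩ:
  2127 MΩ = 2127 × 10^-3 GΩ = 2.127
  98.58 GΩ → 98.58
  5518 MΩ = 5518 × 10^-3 GΩ = 5.518
  382700 MΩ = 382700 × 10^-3 GΩ = 382.7
Sum: 2.127 + 98.58 + 5.518 + 382.7 = 488.925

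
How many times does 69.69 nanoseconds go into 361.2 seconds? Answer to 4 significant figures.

5183000000

(361.2) / (69.69 × 10⁻⁹) = 5.183 × 10⁹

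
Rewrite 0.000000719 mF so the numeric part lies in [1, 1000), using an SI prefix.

719 pF

= 719 × 10⁻¹² F; 10⁻¹² is pico.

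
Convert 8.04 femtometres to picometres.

femto = 10^-15, pico = 10^-12; factor is 10^-3.
8.04 × 10^-3 = 0.00804

0.00804 picometres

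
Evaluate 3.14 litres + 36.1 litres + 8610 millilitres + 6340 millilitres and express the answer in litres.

In litres:
  3.14 litres → 3.14
  36.1 litres → 36.1
  8610 millilitres = 8610 × 10⁻³ litres = 8.61
  6340 millilitres = 6340 × 10⁻³ litres = 6.34
Sum: 3.14 + 36.1 + 8.61 + 6.34 = 54.19

54.19 litres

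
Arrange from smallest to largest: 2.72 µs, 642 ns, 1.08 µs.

2.72 µs = 0.00000272 s
642 ns = 0.000000642 s
1.08 µs = 0.00000108 s

642 ns < 1.08 µs < 2.72 µs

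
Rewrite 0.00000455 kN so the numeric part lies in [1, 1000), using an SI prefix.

= 4.55e-3 N; 1e-3 is milli.

4.55 mN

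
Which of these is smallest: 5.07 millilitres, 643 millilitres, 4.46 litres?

5.07 millilitres

5.07 millilitres = 0.00507 litres
643 millilitres = 0.643 litres
4.46 litres = 4.46 litres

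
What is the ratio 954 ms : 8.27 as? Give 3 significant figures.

(954 × 10⁻³) / (8.27 × 10⁻¹⁸) = 115.4 × 10¹⁵

115000000000000000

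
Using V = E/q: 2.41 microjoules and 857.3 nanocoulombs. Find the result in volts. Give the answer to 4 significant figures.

2.811 volts

(2.41 × 10⁻⁶) / (857.3 × 10⁻⁹) = 0.00281115 × 10³ V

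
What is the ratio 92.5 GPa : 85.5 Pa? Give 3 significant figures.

(92.5 × 10⁹) / (85.5) = 1.082 × 10⁹

1080000000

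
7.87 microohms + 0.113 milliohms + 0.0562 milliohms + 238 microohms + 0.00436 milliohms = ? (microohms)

419.43 microohms

In microohms:
  7.87 microohms → 7.87
  0.113 milliohms = 0.113 × 10^3 microohms = 113
  0.0562 milliohms = 0.0562 × 10^3 microohms = 56.2
  238 microohms → 238
  0.00436 milliohms = 0.00436 × 10^3 microohms = 4.36
Sum: 7.87 + 113 + 56.2 + 238 + 4.36 = 419.43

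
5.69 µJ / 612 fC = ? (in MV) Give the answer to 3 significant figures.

(5.69 × 10^-6) / (612 × 10^-15) = 0.0092974 × 10^9 V

9.30 MV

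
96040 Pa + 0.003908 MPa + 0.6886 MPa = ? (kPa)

788.548 kPa

In kPa:
  96040 Pa = 96040 × 10⁻³ kPa = 96.04
  0.003908 MPa = 0.003908 × 10³ kPa = 3.908
  0.6886 MPa = 0.6886 × 10³ kPa = 688.6
Sum: 96.04 + 3.908 + 688.6 = 788.548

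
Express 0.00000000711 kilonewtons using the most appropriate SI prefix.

7.11 micronewtons

= 7.11e-6 newtons; 1e-6 is micro.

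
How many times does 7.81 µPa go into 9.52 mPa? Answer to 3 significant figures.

(9.52 × 10⁻³) / (7.81 × 10⁻⁶) = 1.219 × 10³

1220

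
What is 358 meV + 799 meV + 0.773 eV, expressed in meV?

1930 meV

In meV:
  358 meV → 358
  799 meV → 799
  0.773 eV = 0.773e3 meV = 773
Sum: 358 + 799 + 773 = 1930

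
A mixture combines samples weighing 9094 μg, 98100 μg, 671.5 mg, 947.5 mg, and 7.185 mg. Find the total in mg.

1733.379 mg

In mg:
  9094 μg = 9094e-3 mg = 9.094
  98100 μg = 98100e-3 mg = 98.1
  671.5 mg → 671.5
  947.5 mg → 947.5
  7.185 mg → 7.185
Sum: 9.094 + 98.1 + 671.5 + 947.5 + 7.185 = 1733.379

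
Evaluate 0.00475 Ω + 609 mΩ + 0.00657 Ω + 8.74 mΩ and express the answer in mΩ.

In mΩ:
  0.00475 Ω = 0.00475 × 10^3 mΩ = 4.75
  609 mΩ → 609
  0.00657 Ω = 0.00657 × 10^3 mΩ = 6.57
  8.74 mΩ → 8.74
Sum: 4.75 + 609 + 6.57 + 8.74 = 629.06

629.06 mΩ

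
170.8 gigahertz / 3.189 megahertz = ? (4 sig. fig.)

53560

(170.8e9) / (3.189e6) = 53.559e3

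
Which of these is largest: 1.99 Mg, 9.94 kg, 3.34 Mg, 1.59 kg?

1.99 Mg = 1990000 g
9.94 kg = 9940 g
3.34 Mg = 3340000 g
1.59 kg = 1590 g

3.34 Mg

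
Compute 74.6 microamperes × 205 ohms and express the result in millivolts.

74.6 × 10⁻⁶ × 205 = 15293 × 10⁻⁶ V

15.293 millivolts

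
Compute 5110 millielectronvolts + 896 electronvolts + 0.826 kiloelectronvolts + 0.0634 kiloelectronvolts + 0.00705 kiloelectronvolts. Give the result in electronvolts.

In electronvolts:
  5110 millielectronvolts = 5110 × 10^-3 electronvolts = 5.11
  896 electronvolts → 896
  0.826 kiloelectronvolts = 0.826 × 10^3 electronvolts = 826
  0.0634 kiloelectronvolts = 0.0634 × 10^3 electronvolts = 63.4
  0.00705 kiloelectronvolts = 0.00705 × 10^3 electronvolts = 7.05
Sum: 5.11 + 896 + 826 + 63.4 + 7.05 = 1797.56

1797.56 electronvolts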